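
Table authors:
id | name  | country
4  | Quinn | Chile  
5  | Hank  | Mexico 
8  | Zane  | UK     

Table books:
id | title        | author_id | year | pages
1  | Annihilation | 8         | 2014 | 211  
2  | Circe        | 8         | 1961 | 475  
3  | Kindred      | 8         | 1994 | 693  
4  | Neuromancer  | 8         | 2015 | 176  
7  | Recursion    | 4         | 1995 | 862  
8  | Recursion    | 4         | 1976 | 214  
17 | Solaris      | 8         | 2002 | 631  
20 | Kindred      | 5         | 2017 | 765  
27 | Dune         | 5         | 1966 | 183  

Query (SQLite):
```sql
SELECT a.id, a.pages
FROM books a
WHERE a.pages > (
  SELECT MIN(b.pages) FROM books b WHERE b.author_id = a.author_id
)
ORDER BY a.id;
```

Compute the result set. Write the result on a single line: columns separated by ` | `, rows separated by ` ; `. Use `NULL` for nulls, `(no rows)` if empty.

For each books row a, compute MIN(pages) over rows sharing a.author_id.
Keep row a if a.pages > that per-group MIN.
  author_id=4: MIN(pages) = 214
  author_id=5: MIN(pages) = 183
  author_id=8: MIN(pages) = 176

1 | 211 ; 2 | 475 ; 3 | 693 ; 7 | 862 ; 17 | 631 ; 20 | 765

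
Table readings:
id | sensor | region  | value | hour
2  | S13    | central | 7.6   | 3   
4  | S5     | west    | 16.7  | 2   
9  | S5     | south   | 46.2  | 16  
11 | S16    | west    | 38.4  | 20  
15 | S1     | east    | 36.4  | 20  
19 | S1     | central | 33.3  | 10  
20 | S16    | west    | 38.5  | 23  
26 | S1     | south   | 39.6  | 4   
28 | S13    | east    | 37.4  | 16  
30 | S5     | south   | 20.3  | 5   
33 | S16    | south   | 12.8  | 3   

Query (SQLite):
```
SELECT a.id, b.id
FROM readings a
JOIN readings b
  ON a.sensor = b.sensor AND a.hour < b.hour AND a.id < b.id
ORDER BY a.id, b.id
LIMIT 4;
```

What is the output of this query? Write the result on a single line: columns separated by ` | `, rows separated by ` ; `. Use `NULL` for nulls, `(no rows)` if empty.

2 | 28 ; 4 | 9 ; 4 | 30 ; 11 | 20

Pairs (a,b) with same sensor, a.hour < b.hour, a.id < b.id.
sensor groups: S1:{15,19,26} S13:{2,28} S16:{11,20,33} S5:{4,9,30}
Ordered by (a.id, b.id); first 4.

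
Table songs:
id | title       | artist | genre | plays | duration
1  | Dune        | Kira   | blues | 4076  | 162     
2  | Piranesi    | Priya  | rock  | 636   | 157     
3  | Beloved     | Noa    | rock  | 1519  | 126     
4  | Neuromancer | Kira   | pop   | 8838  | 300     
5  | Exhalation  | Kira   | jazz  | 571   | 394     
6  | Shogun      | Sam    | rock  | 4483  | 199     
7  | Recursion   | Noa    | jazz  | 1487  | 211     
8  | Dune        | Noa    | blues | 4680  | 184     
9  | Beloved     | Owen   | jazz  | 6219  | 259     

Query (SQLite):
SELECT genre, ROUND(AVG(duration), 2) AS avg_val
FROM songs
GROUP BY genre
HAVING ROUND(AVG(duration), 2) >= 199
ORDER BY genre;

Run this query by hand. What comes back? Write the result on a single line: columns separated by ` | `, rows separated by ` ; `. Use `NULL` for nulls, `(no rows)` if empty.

jazz | 288 ; pop | 300

Partition songs by genre; compute ROUND(AVG(duration), 2) within each group.
HAVING: keep groups where ROUND(AVG(duration), 2) >= 199.
  blues: ids {1, 8} → ROUND(AVG(duration), 2)=173
  jazz: ids {5, 7, 9} → ROUND(AVG(duration), 2)=288
  pop: ids {4} → ROUND(AVG(duration), 2)=300
  rock: ids {2, 3, 6} → ROUND(AVG(duration), 2)=160.67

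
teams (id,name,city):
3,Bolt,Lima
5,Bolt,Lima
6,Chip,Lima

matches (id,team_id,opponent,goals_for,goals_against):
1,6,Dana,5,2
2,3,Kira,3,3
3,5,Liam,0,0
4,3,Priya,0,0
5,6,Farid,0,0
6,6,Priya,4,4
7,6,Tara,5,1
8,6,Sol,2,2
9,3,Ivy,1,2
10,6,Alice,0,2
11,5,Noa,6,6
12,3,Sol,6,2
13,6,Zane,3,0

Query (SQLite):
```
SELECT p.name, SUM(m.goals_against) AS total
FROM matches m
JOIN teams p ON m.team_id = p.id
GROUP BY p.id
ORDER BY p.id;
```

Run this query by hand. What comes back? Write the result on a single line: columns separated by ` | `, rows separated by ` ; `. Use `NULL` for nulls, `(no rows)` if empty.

Join each matches row to its teams via team_id.
Group joined rows by teams.id; compute SUM(m.goals_against) per group.
  3: ids {2, 4, 9, 12} → SUM(m.goals_against)=7
  5: ids {3, 11} → SUM(m.goals_against)=6
  6: ids {1, 5, 6, 7, 8, 10, 13} → SUM(m.goals_against)=11

Bolt | 7 ; Bolt | 6 ; Chip | 11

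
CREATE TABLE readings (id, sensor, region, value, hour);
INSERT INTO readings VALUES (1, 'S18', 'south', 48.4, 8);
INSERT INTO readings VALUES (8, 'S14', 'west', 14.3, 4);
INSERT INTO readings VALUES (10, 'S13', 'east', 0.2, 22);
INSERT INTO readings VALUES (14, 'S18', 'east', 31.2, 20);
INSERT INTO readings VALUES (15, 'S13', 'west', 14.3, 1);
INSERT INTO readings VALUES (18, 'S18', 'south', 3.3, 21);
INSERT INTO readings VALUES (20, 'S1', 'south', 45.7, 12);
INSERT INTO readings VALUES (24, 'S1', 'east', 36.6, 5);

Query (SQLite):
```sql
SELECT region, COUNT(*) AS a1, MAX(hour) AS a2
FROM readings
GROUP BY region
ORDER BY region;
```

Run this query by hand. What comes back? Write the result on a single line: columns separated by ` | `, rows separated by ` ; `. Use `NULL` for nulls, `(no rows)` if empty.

Group readings by region.
Per group compute: COUNT(*), MAX(hour).
  east: ids {10, 14, 24} → COUNT(*)=3, MAX(hour)=22
  south: ids {1, 18, 20} → COUNT(*)=3, MAX(hour)=21
  west: ids {8, 15} → COUNT(*)=2, MAX(hour)=4

east | 3 | 22 ; south | 3 | 21 ; west | 2 | 4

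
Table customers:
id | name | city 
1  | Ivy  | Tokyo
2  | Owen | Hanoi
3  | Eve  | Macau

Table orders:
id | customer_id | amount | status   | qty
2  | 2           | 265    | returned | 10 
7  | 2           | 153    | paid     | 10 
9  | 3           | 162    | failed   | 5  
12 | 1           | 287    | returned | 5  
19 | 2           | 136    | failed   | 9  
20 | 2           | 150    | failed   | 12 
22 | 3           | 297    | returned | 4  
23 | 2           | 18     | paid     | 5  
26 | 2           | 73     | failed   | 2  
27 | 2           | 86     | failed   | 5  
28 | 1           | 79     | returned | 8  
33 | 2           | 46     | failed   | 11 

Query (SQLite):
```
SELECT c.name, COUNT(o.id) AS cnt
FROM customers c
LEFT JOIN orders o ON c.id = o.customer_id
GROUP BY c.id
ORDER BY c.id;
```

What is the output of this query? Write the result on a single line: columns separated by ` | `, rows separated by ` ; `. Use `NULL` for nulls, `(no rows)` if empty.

Ivy | 2 ; Owen | 8 ; Eve | 2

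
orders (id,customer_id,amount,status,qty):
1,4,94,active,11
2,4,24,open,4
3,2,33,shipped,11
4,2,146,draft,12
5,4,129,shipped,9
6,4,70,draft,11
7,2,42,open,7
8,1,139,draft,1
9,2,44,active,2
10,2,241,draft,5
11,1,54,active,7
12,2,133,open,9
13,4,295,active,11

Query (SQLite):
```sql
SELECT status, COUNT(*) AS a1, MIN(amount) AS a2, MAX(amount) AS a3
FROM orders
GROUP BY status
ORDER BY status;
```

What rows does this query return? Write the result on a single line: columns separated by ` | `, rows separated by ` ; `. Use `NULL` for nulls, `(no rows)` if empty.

active | 4 | 44 | 295 ; draft | 4 | 70 | 241 ; open | 3 | 24 | 133 ; shipped | 2 | 33 | 129

Group orders by status.
Per group compute: COUNT(*), MIN(amount), MAX(amount).
  active: ids {1, 9, 11, 13} → COUNT(*)=4, MIN(amount)=44, MAX(amount)=295
  draft: ids {4, 6, 8, 10} → COUNT(*)=4, MIN(amount)=70, MAX(amount)=241
  open: ids {2, 7, 12} → COUNT(*)=3, MIN(amount)=24, MAX(amount)=133
  shipped: ids {3, 5} → COUNT(*)=2, MIN(amount)=33, MAX(amount)=129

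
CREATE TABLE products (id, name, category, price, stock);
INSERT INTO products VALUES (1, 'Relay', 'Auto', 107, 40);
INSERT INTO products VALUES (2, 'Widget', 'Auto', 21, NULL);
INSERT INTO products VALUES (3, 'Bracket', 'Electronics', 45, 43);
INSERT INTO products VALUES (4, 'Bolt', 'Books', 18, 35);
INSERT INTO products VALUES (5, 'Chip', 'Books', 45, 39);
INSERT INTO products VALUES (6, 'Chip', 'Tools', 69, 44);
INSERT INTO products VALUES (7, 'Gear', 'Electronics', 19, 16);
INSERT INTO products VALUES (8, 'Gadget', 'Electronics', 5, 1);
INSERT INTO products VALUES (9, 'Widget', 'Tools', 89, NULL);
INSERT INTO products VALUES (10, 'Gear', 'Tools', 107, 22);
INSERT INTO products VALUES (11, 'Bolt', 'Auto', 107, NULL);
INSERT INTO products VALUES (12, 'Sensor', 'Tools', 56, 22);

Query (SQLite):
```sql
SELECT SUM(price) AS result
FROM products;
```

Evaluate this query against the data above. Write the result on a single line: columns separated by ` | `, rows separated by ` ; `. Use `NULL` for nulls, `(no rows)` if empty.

688

All price values: [107, 21, 45, 18, 45, 69, 19, 5, 89, 107, 107, 56].
SUM of non-NULL values = 688.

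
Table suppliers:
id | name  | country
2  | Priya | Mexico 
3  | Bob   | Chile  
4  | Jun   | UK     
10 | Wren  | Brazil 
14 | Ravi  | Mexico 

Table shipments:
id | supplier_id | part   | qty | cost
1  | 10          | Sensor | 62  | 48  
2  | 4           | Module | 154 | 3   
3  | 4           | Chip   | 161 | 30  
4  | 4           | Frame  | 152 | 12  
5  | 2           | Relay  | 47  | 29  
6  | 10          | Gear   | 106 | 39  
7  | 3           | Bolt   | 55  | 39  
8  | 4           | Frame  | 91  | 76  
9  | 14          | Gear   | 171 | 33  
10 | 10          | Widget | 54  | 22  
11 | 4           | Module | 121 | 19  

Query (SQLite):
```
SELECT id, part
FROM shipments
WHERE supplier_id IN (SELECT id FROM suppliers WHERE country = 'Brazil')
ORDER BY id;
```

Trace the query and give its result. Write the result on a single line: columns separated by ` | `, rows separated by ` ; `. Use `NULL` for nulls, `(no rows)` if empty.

1 | Sensor ; 6 | Gear ; 10 | Widget

Inner query: suppliers.id where country = 'Brazil'.
Outer: keep shipments rows whose supplier_id is in that set.
Inner query → {10}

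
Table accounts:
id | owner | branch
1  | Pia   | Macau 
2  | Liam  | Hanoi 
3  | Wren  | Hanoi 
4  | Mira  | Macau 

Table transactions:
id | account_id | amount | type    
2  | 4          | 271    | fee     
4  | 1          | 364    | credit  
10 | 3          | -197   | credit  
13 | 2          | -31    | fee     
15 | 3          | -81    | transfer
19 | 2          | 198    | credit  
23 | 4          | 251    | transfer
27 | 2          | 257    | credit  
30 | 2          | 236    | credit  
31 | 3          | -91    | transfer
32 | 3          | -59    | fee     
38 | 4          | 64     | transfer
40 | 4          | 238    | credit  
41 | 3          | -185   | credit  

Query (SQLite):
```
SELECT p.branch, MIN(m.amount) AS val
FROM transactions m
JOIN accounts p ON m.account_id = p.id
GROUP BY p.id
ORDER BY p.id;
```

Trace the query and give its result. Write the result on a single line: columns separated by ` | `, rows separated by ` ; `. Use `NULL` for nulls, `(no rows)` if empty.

Macau | 364 ; Hanoi | -31 ; Hanoi | -197 ; Macau | 64

Join each transactions row to its accounts via account_id.
Group joined rows by accounts.id; compute MIN(m.amount) per group.
  1: ids {4} → MIN(m.amount)=364
  2: ids {13, 19, 27, 30} → MIN(m.amount)=-31
  3: ids {10, 15, 31, 32, 41} → MIN(m.amount)=-197
  4: ids {2, 23, 38, 40} → MIN(m.amount)=64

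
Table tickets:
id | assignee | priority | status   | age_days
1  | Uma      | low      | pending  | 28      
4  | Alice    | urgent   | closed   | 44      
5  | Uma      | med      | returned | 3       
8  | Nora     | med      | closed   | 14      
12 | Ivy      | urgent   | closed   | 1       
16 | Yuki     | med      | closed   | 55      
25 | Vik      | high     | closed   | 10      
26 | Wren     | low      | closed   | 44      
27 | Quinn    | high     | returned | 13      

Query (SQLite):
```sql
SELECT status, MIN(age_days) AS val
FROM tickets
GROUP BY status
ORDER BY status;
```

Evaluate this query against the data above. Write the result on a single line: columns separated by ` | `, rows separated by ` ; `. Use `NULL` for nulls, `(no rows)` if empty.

closed | 1 ; pending | 28 ; returned | 3

Partition tickets by status; compute MIN(age_days) within each group.
  closed: ids {4, 8, 12, 16, 25, 26} → MIN(age_days)=1
  pending: ids {1} → MIN(age_days)=28
  returned: ids {5, 27} → MIN(age_days)=3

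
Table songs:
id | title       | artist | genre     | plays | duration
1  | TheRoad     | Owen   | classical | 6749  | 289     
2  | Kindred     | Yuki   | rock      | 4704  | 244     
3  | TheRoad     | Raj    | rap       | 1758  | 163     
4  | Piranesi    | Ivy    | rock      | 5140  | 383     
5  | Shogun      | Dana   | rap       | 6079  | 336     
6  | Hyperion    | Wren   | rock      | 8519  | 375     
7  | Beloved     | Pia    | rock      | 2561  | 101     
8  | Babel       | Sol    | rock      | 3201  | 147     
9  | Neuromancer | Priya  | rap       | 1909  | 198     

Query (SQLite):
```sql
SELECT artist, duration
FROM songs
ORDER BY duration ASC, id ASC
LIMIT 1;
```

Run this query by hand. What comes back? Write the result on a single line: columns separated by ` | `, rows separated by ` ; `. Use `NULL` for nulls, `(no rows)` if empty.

Pia | 101

Sort by duration asc, tiebreak id asc: (101, id=7), (147, id=8), (163, id=3), (198, id=9) …. Take first 1.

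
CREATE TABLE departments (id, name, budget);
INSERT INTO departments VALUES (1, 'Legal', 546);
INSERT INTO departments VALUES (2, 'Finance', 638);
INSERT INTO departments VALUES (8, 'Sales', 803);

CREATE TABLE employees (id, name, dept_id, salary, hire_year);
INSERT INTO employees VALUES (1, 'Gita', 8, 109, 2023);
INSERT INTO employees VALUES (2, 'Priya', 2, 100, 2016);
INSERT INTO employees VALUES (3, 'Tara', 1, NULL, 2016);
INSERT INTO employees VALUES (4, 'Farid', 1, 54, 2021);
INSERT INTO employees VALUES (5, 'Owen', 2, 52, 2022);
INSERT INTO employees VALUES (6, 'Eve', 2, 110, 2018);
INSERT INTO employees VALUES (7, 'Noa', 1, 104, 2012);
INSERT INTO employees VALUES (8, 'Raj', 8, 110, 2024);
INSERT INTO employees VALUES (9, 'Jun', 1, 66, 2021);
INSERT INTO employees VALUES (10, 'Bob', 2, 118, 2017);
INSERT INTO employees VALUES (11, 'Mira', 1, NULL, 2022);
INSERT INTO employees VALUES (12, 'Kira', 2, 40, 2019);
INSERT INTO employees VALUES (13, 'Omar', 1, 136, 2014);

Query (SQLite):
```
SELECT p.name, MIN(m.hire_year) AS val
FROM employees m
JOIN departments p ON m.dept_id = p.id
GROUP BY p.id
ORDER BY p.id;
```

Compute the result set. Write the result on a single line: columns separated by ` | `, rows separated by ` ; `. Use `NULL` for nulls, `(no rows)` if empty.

Legal | 2012 ; Finance | 2016 ; Sales | 2023

Join each employees row to its departments via dept_id.
Group joined rows by departments.id; compute MIN(m.hire_year) per group.
  1: ids {3, 4, 7, 9, 11, 13} → MIN(m.hire_year)=2012
  2: ids {2, 5, 6, 10, 12} → MIN(m.hire_year)=2016
  8: ids {1, 8} → MIN(m.hire_year)=2023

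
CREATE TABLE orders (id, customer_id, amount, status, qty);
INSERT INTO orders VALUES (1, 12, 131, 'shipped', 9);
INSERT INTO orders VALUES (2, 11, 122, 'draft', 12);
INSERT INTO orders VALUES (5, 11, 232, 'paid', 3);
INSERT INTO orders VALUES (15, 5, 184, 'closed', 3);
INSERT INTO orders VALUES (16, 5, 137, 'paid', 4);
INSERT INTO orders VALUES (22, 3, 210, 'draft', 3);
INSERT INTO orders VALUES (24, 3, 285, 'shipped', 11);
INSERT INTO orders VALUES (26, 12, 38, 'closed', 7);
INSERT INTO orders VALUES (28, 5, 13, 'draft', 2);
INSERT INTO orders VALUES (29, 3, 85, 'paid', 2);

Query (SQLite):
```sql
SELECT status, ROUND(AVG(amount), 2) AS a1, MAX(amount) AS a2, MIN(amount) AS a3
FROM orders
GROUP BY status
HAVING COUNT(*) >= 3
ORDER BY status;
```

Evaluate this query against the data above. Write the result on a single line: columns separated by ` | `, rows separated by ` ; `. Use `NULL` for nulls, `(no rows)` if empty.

Group orders by status.
Per group compute: ROUND(AVG(amount), 2), MAX(amount), MIN(amount).
HAVING: drop groups with fewer than 3 rows.
  closed: ids {15, 26} → ROUND(AVG(amount), 2)=111, MAX(amount)=184, MIN(amount)=38
  draft: ids {2, 22, 28} → ROUND(AVG(amount), 2)=115, MAX(amount)=210, MIN(amount)=13
  paid: ids {5, 16, 29} → ROUND(AVG(amount), 2)=151.33, MAX(amount)=232, MIN(amount)=85
  shipped: ids {1, 24} → ROUND(AVG(amount), 2)=208, MAX(amount)=285, MIN(amount)=131

draft | 115 | 210 | 13 ; paid | 151.33 | 232 | 85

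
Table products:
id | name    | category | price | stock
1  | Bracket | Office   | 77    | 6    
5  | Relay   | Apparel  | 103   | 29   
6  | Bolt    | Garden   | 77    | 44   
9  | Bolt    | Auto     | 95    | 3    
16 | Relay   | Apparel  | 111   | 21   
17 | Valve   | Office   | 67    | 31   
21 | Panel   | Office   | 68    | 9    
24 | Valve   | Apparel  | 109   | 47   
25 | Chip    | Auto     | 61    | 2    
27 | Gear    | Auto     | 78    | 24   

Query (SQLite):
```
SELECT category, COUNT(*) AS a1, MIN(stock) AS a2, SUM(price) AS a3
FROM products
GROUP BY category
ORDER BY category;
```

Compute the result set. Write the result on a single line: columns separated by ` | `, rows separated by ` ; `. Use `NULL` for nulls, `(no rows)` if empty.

Group products by category.
Per group compute: COUNT(*), MIN(stock), SUM(price).
  Apparel: ids {5, 16, 24} → COUNT(*)=3, MIN(stock)=21, SUM(price)=323
  Auto: ids {9, 25, 27} → COUNT(*)=3, MIN(stock)=2, SUM(price)=234
  Garden: ids {6} → COUNT(*)=1, MIN(stock)=44, SUM(price)=77
  Office: ids {1, 17, 21} → COUNT(*)=3, MIN(stock)=6, SUM(price)=212

Apparel | 3 | 21 | 323 ; Auto | 3 | 2 | 234 ; Garden | 1 | 44 | 77 ; Office | 3 | 6 | 212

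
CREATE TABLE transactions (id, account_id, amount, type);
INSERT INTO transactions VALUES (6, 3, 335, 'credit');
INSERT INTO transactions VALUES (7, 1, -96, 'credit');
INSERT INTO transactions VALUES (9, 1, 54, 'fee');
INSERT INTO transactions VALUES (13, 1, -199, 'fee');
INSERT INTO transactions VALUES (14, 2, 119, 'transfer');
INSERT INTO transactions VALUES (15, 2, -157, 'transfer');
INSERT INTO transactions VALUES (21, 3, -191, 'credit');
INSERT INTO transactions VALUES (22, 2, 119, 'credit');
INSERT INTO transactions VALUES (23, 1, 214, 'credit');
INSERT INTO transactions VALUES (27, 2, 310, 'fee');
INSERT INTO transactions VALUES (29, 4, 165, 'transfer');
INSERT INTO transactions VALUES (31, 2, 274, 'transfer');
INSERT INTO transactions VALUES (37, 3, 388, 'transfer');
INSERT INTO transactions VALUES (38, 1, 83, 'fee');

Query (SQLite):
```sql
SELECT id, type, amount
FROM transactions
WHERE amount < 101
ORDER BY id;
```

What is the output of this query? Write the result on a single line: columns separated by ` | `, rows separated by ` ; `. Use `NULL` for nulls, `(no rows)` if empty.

7 | credit | -96 ; 9 | fee | 54 ; 13 | fee | -199 ; 15 | transfer | -157 ; 21 | credit | -191 ; 38 | fee | 83

amount < 101: ids {7, 9, 13, 15, 21, 38}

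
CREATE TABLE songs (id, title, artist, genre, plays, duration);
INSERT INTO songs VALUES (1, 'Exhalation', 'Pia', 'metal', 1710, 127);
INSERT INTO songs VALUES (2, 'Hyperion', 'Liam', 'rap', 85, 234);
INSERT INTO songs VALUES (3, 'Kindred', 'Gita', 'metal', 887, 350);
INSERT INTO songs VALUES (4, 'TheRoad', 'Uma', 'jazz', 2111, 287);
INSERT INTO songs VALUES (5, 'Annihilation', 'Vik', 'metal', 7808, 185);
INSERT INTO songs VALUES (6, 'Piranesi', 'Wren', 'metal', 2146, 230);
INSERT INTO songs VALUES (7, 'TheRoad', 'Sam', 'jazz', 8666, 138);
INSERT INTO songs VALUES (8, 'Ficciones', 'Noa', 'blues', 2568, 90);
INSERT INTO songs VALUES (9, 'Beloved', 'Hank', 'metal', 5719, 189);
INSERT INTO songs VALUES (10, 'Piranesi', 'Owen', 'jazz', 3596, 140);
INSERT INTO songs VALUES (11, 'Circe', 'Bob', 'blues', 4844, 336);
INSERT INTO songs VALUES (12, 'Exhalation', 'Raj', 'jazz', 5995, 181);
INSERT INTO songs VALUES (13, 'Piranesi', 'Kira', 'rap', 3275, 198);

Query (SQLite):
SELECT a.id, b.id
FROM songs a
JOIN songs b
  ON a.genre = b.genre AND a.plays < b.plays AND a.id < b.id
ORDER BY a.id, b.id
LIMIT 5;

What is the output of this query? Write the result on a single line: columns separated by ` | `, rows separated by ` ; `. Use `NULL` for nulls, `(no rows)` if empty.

1 | 5 ; 1 | 6 ; 1 | 9 ; 2 | 13 ; 3 | 5

Pairs (a,b) with same genre, a.plays < b.plays, a.id < b.id.
genre groups: blues:{8,11} jazz:{4,7,10,12} metal:{1,3,5,6,9} rap:{2,13}
Ordered by (a.id, b.id); first 5.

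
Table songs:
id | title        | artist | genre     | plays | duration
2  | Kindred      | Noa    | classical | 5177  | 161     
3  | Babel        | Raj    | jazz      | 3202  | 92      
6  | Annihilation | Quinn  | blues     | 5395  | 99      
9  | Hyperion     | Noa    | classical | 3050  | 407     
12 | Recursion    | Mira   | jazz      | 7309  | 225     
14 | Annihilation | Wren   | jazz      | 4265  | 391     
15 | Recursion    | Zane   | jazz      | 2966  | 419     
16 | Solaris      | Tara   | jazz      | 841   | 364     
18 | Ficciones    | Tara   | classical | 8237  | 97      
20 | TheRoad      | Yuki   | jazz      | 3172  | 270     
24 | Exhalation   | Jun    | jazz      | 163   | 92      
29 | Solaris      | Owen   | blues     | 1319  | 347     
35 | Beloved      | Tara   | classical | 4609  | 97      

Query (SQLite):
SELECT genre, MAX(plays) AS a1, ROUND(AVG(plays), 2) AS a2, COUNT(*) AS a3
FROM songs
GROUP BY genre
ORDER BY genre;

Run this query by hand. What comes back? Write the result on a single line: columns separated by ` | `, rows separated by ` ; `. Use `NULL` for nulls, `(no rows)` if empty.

blues | 5395 | 3357 | 2 ; classical | 8237 | 5268.25 | 4 ; jazz | 7309 | 3131.14 | 7

Group songs by genre.
Per group compute: MAX(plays), ROUND(AVG(plays), 2), COUNT(*).
  blues: ids {6, 29} → MAX(plays)=5395, ROUND(AVG(plays), 2)=3357, COUNT(*)=2
  classical: ids {2, 9, 18, 35} → MAX(plays)=8237, ROUND(AVG(plays), 2)=5268.25, COUNT(*)=4
  jazz: ids {3, 12, 14, 15, 16, 20, 24} → MAX(plays)=7309, ROUND(AVG(plays), 2)=3131.14, COUNT(*)=7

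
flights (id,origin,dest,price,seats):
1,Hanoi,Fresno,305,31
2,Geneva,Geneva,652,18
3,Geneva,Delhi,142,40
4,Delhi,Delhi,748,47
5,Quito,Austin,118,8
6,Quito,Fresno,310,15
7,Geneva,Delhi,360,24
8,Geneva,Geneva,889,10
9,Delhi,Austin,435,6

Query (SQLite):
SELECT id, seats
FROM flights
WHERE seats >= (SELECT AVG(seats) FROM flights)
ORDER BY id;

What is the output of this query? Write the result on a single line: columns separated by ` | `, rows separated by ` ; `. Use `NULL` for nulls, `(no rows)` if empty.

1 | 31 ; 3 | 40 ; 4 | 47 ; 7 | 24

Scalar subquery: AVG(seats) over all flights rows = 22.111111 (≈; comparison uses full precision).
Keep rows where seats >= that value.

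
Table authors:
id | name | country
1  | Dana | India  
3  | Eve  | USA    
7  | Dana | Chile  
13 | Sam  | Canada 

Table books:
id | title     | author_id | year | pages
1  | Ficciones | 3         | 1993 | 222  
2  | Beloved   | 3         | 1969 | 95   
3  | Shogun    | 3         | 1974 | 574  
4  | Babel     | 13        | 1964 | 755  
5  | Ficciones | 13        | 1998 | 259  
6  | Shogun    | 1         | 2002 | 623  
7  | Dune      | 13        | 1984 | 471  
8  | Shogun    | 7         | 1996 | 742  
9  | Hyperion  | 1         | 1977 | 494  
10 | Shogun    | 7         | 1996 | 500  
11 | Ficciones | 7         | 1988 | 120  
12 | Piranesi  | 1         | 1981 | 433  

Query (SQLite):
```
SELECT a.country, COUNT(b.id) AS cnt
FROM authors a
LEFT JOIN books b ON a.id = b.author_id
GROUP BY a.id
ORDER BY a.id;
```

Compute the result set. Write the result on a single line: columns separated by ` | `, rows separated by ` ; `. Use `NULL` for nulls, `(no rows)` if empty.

India | 3 ; USA | 3 ; Chile | 3 ; Canada | 3

LEFT JOIN keeps every authors row; unmatched ones get NULL for books columns.
Group by authors.id and compute COUNT(b.id). COUNT(col) of an all-NULL group is 0.
  1: ids {6, 9, 12} → COUNT(b.id)=3
  3: ids {1, 2, 3} → COUNT(b.id)=3
  7: ids {8, 10, 11} → COUNT(b.id)=3
  13: ids {4, 5, 7} → COUNT(b.id)=3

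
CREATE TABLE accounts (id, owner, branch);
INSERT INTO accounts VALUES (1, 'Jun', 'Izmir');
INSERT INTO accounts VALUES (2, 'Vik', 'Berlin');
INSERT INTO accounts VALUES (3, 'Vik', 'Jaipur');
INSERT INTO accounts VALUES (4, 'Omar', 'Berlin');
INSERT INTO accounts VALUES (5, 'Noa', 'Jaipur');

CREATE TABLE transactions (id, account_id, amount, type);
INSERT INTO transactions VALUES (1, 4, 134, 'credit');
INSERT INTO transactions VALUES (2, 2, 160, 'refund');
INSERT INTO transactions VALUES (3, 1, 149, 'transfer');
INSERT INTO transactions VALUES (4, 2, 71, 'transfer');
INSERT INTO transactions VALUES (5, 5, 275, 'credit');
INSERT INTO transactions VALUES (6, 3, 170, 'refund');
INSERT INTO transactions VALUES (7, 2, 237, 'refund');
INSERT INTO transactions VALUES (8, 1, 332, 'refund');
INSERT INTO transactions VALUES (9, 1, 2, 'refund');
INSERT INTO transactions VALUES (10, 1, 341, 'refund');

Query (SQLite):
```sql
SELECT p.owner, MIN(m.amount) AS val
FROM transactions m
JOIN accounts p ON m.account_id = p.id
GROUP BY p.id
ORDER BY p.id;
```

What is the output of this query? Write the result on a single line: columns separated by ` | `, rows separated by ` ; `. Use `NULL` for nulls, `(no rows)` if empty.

Join each transactions row to its accounts via account_id.
Group joined rows by accounts.id; compute MIN(m.amount) per group.
  1: ids {3, 8, 9, 10} → MIN(m.amount)=2
  2: ids {2, 4, 7} → MIN(m.amount)=71
  3: ids {6} → MIN(m.amount)=170
  4: ids {1} → MIN(m.amount)=134
  5: ids {5} → MIN(m.amount)=275

Jun | 2 ; Vik | 71 ; Vik | 170 ; Omar | 134 ; Noa | 275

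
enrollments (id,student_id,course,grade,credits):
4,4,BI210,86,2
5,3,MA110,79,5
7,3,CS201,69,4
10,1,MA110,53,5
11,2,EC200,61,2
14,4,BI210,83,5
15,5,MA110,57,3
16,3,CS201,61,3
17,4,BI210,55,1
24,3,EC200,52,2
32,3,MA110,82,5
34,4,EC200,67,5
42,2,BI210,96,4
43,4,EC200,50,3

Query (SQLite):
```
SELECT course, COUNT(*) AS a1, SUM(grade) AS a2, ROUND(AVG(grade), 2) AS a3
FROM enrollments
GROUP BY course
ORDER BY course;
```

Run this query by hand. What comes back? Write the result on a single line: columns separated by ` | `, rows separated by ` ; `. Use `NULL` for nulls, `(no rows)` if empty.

BI210 | 4 | 320 | 80 ; CS201 | 2 | 130 | 65 ; EC200 | 4 | 230 | 57.5 ; MA110 | 4 | 271 | 67.75

Group enrollments by course.
Per group compute: COUNT(*), SUM(grade), ROUND(AVG(grade), 2).
  BI210: ids {4, 14, 17, 42} → COUNT(*)=4, SUM(grade)=320, ROUND(AVG(grade), 2)=80
  CS201: ids {7, 16} → COUNT(*)=2, SUM(grade)=130, ROUND(AVG(grade), 2)=65
  EC200: ids {11, 24, 34, 43} → COUNT(*)=4, SUM(grade)=230, ROUND(AVG(grade), 2)=57.5
  MA110: ids {5, 10, 15, 32} → COUNT(*)=4, SUM(grade)=271, ROUND(AVG(grade), 2)=67.75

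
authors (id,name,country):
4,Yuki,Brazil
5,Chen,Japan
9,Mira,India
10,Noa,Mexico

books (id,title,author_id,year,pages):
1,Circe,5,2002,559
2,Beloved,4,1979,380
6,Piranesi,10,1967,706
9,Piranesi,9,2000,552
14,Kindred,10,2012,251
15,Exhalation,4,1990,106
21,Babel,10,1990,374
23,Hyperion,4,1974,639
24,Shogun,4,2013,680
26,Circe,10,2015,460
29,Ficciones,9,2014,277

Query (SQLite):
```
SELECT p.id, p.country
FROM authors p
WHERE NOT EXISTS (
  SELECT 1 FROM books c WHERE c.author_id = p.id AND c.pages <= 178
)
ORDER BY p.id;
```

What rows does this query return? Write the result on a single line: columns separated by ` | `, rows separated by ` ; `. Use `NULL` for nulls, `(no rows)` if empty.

For each authors row, check whether any books with matching author_id has pages <= 178.
Keep rows where that is false.

5 | Japan ; 9 | India ; 10 | Mexico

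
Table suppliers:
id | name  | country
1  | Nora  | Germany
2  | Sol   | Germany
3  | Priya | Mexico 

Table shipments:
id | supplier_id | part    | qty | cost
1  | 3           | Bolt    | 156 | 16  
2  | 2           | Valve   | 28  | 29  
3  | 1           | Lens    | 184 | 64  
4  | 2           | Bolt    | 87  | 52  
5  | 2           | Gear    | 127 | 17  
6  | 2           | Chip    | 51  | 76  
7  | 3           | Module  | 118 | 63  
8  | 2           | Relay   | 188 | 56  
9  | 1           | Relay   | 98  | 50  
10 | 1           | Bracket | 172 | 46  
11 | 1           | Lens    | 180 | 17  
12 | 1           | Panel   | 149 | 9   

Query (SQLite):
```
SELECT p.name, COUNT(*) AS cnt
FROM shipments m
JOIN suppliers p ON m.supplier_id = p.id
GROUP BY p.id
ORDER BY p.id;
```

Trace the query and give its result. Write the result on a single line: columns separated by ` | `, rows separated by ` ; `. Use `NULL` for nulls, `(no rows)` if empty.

Nora | 5 ; Sol | 5 ; Priya | 2

Join each shipments row to its suppliers via supplier_id.
Group joined rows by suppliers.id; compute COUNT(*) per group.
  1: ids {3, 9, 10, 11, 12} → COUNT(*)=5
  2: ids {2, 4, 5, 6, 8} → COUNT(*)=5
  3: ids {1, 7} → COUNT(*)=2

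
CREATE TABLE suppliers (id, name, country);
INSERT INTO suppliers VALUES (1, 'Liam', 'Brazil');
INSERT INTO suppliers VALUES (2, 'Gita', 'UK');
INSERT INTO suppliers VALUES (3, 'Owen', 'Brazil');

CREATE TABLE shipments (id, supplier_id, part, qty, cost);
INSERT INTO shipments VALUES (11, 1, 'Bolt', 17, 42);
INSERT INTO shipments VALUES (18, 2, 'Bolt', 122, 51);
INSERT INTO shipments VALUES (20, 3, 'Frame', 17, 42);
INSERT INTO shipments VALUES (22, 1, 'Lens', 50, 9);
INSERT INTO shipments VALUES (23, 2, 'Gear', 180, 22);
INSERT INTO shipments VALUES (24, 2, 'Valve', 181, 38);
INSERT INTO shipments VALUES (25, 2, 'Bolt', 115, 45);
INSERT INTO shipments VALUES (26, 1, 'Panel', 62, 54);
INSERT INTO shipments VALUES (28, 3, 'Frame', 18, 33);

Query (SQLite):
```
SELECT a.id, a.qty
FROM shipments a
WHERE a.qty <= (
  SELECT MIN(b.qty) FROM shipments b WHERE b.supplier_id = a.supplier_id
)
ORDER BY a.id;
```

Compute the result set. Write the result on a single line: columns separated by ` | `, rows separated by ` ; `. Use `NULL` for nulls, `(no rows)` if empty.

For each shipments row a, compute MIN(qty) over rows sharing a.supplier_id.
Keep row a if a.qty <= that per-group MIN.
  supplier_id=1: MIN(qty) = 17
  supplier_id=2: MIN(qty) = 115
  supplier_id=3: MIN(qty) = 17

11 | 17 ; 20 | 17 ; 25 | 115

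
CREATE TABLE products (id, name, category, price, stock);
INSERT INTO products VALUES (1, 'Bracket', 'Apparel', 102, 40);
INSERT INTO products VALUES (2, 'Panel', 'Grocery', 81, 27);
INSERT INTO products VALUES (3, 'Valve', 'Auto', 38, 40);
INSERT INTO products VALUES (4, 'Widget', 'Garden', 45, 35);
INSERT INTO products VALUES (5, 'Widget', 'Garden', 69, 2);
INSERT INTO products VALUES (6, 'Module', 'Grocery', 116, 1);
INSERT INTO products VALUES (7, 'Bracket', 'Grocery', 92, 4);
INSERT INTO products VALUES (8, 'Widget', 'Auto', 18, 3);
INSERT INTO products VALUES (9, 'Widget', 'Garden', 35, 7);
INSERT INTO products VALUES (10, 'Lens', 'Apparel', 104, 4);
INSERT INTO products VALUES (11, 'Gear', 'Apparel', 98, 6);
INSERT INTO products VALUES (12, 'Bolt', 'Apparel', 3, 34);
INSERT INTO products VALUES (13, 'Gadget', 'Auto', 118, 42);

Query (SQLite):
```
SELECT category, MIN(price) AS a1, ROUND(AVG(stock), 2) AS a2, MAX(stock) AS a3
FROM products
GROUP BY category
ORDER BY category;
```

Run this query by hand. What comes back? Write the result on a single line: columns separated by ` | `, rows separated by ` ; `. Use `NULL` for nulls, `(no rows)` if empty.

Apparel | 3 | 21 | 40 ; Auto | 18 | 28.33 | 42 ; Garden | 35 | 14.67 | 35 ; Grocery | 81 | 10.67 | 27

Group products by category.
Per group compute: MIN(price), ROUND(AVG(stock), 2), MAX(stock).
  Apparel: ids {1, 10, 11, 12} → MIN(price)=3, ROUND(AVG(stock), 2)=21, MAX(stock)=40
  Auto: ids {3, 8, 13} → MIN(price)=18, ROUND(AVG(stock), 2)=28.33, MAX(stock)=42
  Garden: ids {4, 5, 9} → MIN(price)=35, ROUND(AVG(stock), 2)=14.67, MAX(stock)=35
  Grocery: ids {2, 6, 7} → MIN(price)=81, ROUND(AVG(stock), 2)=10.67, MAX(stock)=27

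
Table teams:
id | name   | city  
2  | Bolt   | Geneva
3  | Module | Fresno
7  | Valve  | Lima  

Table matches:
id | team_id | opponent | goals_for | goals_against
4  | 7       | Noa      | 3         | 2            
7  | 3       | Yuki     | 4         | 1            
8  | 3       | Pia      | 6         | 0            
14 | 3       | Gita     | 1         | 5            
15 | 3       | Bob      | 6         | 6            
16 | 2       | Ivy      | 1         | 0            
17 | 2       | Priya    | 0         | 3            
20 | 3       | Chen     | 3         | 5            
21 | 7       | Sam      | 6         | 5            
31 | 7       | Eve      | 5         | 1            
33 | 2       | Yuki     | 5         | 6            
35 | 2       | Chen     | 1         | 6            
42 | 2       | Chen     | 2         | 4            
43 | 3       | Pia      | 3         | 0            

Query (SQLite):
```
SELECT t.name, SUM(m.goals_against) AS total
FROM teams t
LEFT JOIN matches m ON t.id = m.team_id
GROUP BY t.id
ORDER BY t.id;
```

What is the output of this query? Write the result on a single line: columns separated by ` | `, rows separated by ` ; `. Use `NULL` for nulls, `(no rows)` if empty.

LEFT JOIN keeps every teams row; unmatched ones get NULL for matches columns.
Group by teams.id and compute SUM(m.goals_against). SUM over an all-NULL group is NULL.
  2: ids {16, 17, 33, 35, 42} → SUM(m.goals_against)=19
  3: ids {7, 8, 14, 15, 20, 43} → SUM(m.goals_against)=17
  7: ids {4, 21, 31} → SUM(m.goals_against)=8

Bolt | 19 ; Module | 17 ; Valve | 8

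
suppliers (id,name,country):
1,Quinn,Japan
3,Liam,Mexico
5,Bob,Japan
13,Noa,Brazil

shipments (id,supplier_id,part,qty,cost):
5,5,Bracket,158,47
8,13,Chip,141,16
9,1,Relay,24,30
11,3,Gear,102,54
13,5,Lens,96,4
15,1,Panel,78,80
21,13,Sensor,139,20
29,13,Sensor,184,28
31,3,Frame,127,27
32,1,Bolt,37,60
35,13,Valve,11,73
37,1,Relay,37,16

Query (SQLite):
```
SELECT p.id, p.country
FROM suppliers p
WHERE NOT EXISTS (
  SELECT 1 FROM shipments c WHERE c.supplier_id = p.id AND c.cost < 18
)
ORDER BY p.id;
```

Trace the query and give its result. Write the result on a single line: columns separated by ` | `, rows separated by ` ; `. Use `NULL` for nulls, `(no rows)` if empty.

3 | Mexico

For each suppliers row, check whether any shipments with matching supplier_id has cost < 18.
Keep rows where that is false.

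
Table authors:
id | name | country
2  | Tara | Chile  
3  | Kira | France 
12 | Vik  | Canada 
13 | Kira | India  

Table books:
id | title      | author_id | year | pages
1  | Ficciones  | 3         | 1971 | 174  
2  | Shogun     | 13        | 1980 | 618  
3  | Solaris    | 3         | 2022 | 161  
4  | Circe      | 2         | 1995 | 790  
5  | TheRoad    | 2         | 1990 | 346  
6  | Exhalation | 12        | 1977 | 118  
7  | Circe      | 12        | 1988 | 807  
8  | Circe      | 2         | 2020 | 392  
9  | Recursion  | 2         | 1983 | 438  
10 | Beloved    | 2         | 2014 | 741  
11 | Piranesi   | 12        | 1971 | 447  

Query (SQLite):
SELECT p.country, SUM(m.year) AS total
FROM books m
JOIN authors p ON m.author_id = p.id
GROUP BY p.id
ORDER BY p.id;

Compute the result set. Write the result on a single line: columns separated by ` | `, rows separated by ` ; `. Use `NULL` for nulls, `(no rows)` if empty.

Chile | 10002 ; France | 3993 ; Canada | 5936 ; India | 1980

Join each books row to its authors via author_id.
Group joined rows by authors.id; compute SUM(m.year) per group.
  2: ids {4, 5, 8, 9, 10} → SUM(m.year)=10002
  3: ids {1, 3} → SUM(m.year)=3993
  12: ids {6, 7, 11} → SUM(m.year)=5936
  13: ids {2} → SUM(m.year)=1980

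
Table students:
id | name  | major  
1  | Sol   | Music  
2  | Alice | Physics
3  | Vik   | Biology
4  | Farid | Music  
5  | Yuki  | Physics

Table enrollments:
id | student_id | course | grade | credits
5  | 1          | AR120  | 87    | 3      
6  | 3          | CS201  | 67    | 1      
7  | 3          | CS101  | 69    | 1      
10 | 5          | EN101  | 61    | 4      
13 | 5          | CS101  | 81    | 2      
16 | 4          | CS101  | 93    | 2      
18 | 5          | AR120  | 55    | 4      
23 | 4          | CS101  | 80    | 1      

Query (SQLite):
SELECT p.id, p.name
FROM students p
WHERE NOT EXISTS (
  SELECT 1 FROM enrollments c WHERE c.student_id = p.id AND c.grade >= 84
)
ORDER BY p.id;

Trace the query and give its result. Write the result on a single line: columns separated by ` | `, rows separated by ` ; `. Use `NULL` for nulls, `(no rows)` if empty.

2 | Alice ; 3 | Vik ; 5 | Yuki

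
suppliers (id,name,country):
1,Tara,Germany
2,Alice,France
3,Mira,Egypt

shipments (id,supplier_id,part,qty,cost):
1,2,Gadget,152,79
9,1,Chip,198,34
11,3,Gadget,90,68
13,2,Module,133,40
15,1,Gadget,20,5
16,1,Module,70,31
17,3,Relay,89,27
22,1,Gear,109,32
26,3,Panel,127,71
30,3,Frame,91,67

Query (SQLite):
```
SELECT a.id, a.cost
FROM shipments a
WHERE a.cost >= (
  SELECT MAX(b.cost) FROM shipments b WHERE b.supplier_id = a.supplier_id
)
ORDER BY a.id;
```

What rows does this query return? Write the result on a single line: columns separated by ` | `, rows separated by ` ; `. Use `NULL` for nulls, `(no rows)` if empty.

For each shipments row a, compute MAX(cost) over rows sharing a.supplier_id.
Keep row a if a.cost >= that per-group MAX.
  supplier_id=1: MAX(cost) = 34
  supplier_id=2: MAX(cost) = 79
  supplier_id=3: MAX(cost) = 71

1 | 79 ; 9 | 34 ; 26 | 71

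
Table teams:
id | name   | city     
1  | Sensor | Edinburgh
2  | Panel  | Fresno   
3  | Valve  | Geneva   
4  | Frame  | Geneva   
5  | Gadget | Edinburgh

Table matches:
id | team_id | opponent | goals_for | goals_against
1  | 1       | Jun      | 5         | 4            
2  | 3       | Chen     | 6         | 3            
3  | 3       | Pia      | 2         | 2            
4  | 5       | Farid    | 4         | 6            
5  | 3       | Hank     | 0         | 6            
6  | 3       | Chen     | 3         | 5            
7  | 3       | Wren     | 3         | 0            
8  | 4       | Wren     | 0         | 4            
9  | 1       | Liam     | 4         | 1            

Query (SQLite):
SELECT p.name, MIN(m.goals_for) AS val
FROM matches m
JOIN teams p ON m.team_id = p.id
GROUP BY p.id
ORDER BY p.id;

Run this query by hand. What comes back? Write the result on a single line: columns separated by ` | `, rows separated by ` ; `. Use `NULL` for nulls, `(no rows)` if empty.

Join each matches row to its teams via team_id.
Group joined rows by teams.id; compute MIN(m.goals_for) per group.
  1: ids {1, 9} → MIN(m.goals_for)=4
  3: ids {2, 3, 5, 6, 7} → MIN(m.goals_for)=0
  4: ids {8} → MIN(m.goals_for)=0
  5: ids {4} → MIN(m.goals_for)=4

Sensor | 4 ; Valve | 0 ; Frame | 0 ; Gadget | 4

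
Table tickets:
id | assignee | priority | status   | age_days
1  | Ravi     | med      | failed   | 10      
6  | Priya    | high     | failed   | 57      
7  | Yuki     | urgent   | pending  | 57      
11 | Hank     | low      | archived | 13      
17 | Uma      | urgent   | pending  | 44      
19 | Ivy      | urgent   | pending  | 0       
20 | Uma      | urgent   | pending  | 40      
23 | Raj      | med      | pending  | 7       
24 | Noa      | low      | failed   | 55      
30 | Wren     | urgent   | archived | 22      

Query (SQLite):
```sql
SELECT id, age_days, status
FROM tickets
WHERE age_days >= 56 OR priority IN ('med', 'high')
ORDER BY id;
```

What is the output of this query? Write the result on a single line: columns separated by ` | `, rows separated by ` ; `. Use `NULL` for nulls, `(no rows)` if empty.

1 | 10 | failed ; 6 | 57 | failed ; 7 | 57 | pending ; 23 | 7 | pending

age_days >= 56: ids {6, 7}
priority IN ('med', 'high'): ids {1, 6, 23}
Combine with OR.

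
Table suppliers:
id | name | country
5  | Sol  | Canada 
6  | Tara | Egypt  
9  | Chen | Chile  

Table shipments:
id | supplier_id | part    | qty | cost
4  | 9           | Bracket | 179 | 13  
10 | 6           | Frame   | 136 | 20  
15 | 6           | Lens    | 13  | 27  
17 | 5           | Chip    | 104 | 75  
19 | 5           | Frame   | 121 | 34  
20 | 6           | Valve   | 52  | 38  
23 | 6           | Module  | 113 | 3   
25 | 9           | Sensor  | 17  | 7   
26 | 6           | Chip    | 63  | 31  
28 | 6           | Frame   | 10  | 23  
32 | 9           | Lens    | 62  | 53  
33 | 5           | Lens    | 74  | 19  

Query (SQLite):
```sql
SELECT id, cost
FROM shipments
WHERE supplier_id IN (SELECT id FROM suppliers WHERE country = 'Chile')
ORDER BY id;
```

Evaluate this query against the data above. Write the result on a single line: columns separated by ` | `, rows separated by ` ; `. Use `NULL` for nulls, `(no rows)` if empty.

4 | 13 ; 25 | 7 ; 32 | 53

Inner query: suppliers.id where country = 'Chile'.
Outer: keep shipments rows whose supplier_id is in that set.
Inner query → {9}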